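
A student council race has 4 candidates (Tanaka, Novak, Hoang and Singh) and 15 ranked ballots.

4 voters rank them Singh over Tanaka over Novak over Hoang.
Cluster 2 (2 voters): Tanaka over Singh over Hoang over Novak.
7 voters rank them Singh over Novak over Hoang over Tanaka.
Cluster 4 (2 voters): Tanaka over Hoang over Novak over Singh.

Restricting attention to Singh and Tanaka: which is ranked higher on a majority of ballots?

Ballots ranking Singh above Tanaka: 4 + 7 = 11.
Ballots ranking Tanaka above Singh: 15 − 11 = 4.
Singh wins the head-to-head 11–4.

Singh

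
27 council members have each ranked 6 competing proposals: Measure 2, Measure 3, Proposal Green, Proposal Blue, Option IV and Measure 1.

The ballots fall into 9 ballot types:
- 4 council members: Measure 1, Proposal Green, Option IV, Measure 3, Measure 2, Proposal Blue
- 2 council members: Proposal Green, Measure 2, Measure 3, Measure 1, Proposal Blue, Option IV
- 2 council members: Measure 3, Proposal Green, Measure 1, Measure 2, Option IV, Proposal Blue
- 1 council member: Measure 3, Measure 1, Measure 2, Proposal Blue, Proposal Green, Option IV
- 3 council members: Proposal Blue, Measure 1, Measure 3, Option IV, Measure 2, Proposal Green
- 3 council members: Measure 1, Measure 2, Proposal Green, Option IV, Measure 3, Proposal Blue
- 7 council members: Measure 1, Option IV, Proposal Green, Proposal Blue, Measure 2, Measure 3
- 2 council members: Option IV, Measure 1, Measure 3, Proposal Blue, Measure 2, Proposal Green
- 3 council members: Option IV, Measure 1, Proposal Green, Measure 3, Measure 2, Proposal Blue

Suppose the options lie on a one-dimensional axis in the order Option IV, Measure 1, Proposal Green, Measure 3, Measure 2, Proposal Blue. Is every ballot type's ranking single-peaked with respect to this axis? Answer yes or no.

no

Axis positions: Option IV=1, Measure 1=2, Proposal Green=3, Measure 3=4, Measure 2=5, Proposal Blue=6.
Ballot type 1 (peak Measure 1 at position 2): ranking walks positions 2-3-1-4-5-6, expanding outward from the peak — single-peaked.
Ballot type 2: ranking walks positions 3-5-4-2-6-1; Measure 2 is ranked above Measure 3 even though Measure 3 lies between Measure 2 and the peak Proposal Green on the axis — preferences dip and rise again. Not single-peaked.
Ballot type 3 (peak Measure 3 at position 4): ranking walks positions 4-3-2-5-1-6, expanding outward from the peak — single-peaked.
Ballot type 4: ranking walks positions 4-2-5-6-3-1; Measure 1 is ranked above Proposal Green even though Proposal Green lies between Measure 1 and the peak Measure 3 on the axis — preferences dip and rise again. Not single-peaked.
Ballot type 5: ranking walks positions 6-2-4-1-5-3; Measure 1 is ranked above Measure 2 even though Measure 2 lies between Measure 1 and the peak Proposal Blue on the axis — preferences dip and rise again. Not single-peaked.
Ballot type 6: ranking walks positions 2-5-3-1-4-6; Measure 2 is ranked above Proposal Green even though Proposal Green lies between Measure 2 and the peak Measure 1 on the axis — preferences dip and rise again. Not single-peaked.
Ballot type 7: ranking walks positions 2-1-3-6-5-4; Proposal Blue is ranked above Measure 3 even though Measure 3 lies between Proposal Blue and the peak Measure 1 on the axis — preferences dip and rise again. Not single-peaked.
Ballot type 8: ranking walks positions 1-2-4-6-5-3; Measure 3 is ranked above Proposal Green even though Proposal Green lies between Measure 3 and the peak Option IV on the axis — preferences dip and rise again. Not single-peaked.
Ballot type 9 (peak Option IV at position 1): ranking walks positions 1-2-3-4-5-6, expanding outward from the peak — single-peaked.
Ballot type 2 violates single-peakedness, so the profile is not single-peaked on this axis.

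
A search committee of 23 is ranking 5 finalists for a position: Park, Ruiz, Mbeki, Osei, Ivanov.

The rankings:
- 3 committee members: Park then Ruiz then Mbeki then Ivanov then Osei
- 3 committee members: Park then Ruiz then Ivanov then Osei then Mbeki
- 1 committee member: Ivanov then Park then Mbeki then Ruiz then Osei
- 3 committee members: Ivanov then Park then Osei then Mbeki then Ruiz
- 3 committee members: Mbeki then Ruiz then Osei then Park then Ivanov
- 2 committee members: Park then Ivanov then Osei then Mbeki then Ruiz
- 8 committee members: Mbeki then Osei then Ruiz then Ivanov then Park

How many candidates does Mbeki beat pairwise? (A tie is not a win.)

Mbeki against each rival (23 committee members):
Mbeki vs Park: Mbeki is ranked higher on 3+8 = 11 ballots, Park on 12. Park wins 12–11.
Mbeki vs Ruiz: Mbeki preferred on 1+3+3+2+8 = 17 ballots; Mbeki wins 17–6.
Mbeki vs Osei: Mbeki is ranked higher on 3+1+3+8 = 15 ballots, Osei on 8. Mbeki wins 15–8.
Mbeki–Ivanov: Mbeki 14–9.
Mbeki beats Ruiz, Osei, Ivanov; loses to Park — 3 pairwise wins.

3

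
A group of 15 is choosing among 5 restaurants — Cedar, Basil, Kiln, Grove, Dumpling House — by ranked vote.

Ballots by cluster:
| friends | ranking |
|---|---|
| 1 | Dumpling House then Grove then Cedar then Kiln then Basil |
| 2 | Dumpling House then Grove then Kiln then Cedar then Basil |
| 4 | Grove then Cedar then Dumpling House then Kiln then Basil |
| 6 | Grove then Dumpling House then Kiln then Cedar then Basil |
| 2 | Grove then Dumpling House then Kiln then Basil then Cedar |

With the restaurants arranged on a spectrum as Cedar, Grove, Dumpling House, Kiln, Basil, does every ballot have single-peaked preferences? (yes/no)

yes

Axis positions: Cedar=1, Grove=2, Dumpling House=3, Kiln=4, Basil=5.
Cluster 1 (peak Dumpling House at position 3): ranking walks positions 3-2-1-4-5, expanding outward from the peak — single-peaked.
Cluster 2 (peak Dumpling House at position 3): ranking walks positions 3-2-4-1-5, expanding outward from the peak — single-peaked.
Cluster 3 (peak Grove at position 2): ranking walks positions 2-1-3-4-5, expanding outward from the peak — single-peaked.
Cluster 4 (peak Grove at position 2): ranking walks positions 2-3-4-1-5, expanding outward from the peak — single-peaked.
Cluster 5 (peak Grove at position 2): ranking walks positions 2-3-4-5-1, expanding outward from the peak — single-peaked.
Every ranking is single-peaked on this axis.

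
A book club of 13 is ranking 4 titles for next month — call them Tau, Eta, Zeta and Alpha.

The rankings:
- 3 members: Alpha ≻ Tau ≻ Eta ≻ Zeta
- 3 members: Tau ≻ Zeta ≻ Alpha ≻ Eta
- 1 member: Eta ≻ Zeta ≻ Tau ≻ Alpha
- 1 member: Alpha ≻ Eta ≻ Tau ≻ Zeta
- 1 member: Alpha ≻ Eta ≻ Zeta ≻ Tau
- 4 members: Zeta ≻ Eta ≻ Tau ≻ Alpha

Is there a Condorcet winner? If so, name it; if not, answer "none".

none

Pairwise majorities:
Tau vs Eta: Eta wins 7–6.
Tau vs Zeta: Tau wins 7–6.
Tau vs Alpha: Tau wins 8–5.
Eta–Zeta: Zeta 7–6.
Eta vs Alpha: 5 to 8, Alpha.
Zeta vs Alpha: Zeta preferred on 3+1+4 = 8 ballots; Zeta wins 8–5.
Every book loses at least once (Tau loses to Eta; Eta loses to Zeta; Zeta loses to Tau; Alpha loses to Tau). The majority relation contains the cycle Tau → Zeta → Eta → Tau, so there is no Condorcet winner.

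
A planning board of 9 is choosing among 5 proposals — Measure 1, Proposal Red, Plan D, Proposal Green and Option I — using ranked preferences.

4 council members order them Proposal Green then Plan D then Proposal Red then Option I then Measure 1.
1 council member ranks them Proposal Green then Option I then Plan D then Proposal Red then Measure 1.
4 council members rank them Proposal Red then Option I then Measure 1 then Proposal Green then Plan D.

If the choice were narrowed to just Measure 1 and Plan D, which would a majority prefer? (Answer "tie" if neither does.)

Ballots ranking Measure 1 above Plan D: 4.
Ballots ranking Plan D above Measure 1: 9 − 4 = 5.
Plan D wins the head-to-head 5–4.

Plan D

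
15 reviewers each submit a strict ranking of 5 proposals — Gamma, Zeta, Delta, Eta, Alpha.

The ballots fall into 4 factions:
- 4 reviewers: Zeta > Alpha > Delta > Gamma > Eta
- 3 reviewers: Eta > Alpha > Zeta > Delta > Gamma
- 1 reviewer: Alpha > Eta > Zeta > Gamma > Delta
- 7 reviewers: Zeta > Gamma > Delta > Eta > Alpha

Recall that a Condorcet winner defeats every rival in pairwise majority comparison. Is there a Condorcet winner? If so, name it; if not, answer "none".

Zeta

Check each pair by majority over 15 ballots:
Gamma vs Zeta: Zeta wins 15–0.
Gamma–Delta: Gamma 8–7.
Gamma–Eta: Gamma 11–4.
Gamma vs Alpha: Alpha, 8–7.
Zeta vs Delta: Zeta preferred on 4+3+1+7 = 15 ballots; Zeta wins 15–0.
Zeta vs Eta: Zeta wins 11–4.
Zeta vs Alpha: Zeta preferred on 4+7 = 11 ballots; Zeta wins 11–4.
Delta vs Eta: Delta is ranked higher on 4+7 = 11 ballots, Eta on 4. Delta wins 11–4.
Delta vs Alpha: 7 to 8, Alpha.
Eta vs Alpha: Eta, 10–5.
Zeta wins every pairwise contest, so Zeta is the Condorcet winner.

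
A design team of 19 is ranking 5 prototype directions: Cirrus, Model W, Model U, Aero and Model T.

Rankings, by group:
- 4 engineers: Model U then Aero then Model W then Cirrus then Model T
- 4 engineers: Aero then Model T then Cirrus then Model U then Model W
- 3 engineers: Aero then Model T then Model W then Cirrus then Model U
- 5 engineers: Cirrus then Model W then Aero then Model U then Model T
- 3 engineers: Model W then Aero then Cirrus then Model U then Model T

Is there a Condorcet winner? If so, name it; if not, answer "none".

Pairwise majorities:
Cirrus vs Model W: 4+5 = 9 for Cirrus, 10 for Model W — Model W by 10–9.
Cirrus vs Model U: Cirrus, 15–4.
Cirrus–Aero: Aero 14–5.
Cirrus vs Model T: Cirrus, 12–7.
Model W vs Model U: 11 to 8, Model W.
Model W–Aero: Aero 11–8.
Model W vs Model T: Model W, 12–7.
Model U vs Aero: 4 to 15, Aero.
Model U vs Model T: Model U, 12–7.
Aero vs Model T: Aero, 19–0.
Aero wins every pairwise contest, so Aero is the Condorcet winner.

Aero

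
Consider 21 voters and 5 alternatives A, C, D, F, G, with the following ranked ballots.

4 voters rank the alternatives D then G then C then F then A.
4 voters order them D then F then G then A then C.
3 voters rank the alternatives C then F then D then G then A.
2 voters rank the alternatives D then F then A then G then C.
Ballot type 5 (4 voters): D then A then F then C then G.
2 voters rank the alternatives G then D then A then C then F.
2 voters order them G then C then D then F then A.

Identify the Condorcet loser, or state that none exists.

Head-to-head results (21 voters):
A vs C: A is ranked higher on 4+2+4+2 = 12 ballots, C on 9. A wins 12–9.
A–D: D 21–0.
A vs F: F wins 15–6.
A vs G: 2+4 = 6 for A, 15 for G — G by 15–6.
C vs D: C preferred on 3+2 = 5 ballots; D wins 16–5.
C vs F: C is ranked higher on 4+3+2+2 = 11 ballots, F on 10. C wins 11–10.
C vs G: G wins 14–7.
D vs F: 4+4+2+4+2+2 = 18 for D, 3 for F — D by 18–3.
D vs G: D, 17–4.
F vs G: 13 to 8, F.
No alternative is winless: A beats C; C beats F; D beats A; F beats A; G beats A. There is no Condorcet loser.

none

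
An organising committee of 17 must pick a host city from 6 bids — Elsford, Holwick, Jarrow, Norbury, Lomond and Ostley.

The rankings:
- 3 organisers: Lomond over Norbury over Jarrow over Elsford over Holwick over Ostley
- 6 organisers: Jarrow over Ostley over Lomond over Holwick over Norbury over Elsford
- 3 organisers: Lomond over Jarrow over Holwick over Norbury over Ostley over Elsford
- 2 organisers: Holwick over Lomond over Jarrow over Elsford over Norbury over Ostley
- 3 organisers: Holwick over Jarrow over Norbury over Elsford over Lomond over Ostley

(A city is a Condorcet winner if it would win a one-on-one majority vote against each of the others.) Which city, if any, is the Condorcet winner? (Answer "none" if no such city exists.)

Jarrow

Pairwise majorities:
Elsford vs Holwick: Elsford is ranked higher on 3 ballots, Holwick on 14. Holwick wins 14–3.
Elsford vs Jarrow: 0 to 17, Jarrow.
Elsford vs Norbury: Norbury wins 15–2.
Elsford–Lomond: Lomond 14–3.
Elsford vs Ostley: 8 to 9, Ostley.
Holwick vs Jarrow: Jarrow wins 12–5.
Holwick vs Norbury: Holwick wins 14–3.
Holwick–Lomond: Lomond 12–5.
Holwick vs Ostley: 11 to 6, Holwick.
Jarrow–Norbury: Jarrow 14–3.
Jarrow vs Lomond: Jarrow wins 9–8.
Jarrow–Ostley: Jarrow 17–0.
Norbury–Lomond: Lomond 14–3.
Norbury–Ostley: Norbury 11–6.
Lomond vs Ostley: Lomond is ranked higher on 3+3+2+3 = 11 ballots, Ostley on 6. Lomond wins 11–6.
Only Jarrow has no losses; Jarrow is the Condorcet winner.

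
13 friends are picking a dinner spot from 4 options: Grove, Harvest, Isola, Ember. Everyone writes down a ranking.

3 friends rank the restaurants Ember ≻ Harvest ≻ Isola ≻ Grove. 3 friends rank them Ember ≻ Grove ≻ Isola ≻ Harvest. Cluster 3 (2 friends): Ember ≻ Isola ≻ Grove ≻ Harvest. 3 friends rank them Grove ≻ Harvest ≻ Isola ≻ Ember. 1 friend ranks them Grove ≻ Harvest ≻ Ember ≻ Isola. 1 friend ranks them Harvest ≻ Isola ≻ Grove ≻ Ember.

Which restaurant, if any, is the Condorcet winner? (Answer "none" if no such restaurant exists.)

Ember

Check each pair by majority over 13 ballots:
Grove vs Harvest: Grove wins 9–4.
Grove vs Isola: Grove wins 7–6.
Grove vs Ember: 3+1+1 = 5 for Grove, 8 for Ember — Ember by 8–5.
Harvest vs Isola: Harvest preferred on 3+3+1+1 = 8 ballots; Harvest wins 8–5.
Harvest vs Ember: Harvest is ranked higher on 3+1+1 = 5 ballots, Ember on 8. Ember wins 8–5.
Isola vs Ember: 4 to 9, Ember.
Ember wins every pairwise contest, so Ember is the Condorcet winner.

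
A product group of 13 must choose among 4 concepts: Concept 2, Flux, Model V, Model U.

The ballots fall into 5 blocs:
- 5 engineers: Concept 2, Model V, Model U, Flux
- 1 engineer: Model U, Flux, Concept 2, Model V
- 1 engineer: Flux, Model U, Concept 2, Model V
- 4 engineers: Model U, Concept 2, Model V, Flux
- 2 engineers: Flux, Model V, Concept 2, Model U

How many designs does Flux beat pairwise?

Flux against each rival (13 engineers):
Flux vs Concept 2: Concept 2, 9–4.
Flux vs Model V: Model V wins 9–4.
Flux–Model U: Model U 10–3.
Flux beats no one; loses to Concept 2, Model V, Model U — 0 pairwise wins.

0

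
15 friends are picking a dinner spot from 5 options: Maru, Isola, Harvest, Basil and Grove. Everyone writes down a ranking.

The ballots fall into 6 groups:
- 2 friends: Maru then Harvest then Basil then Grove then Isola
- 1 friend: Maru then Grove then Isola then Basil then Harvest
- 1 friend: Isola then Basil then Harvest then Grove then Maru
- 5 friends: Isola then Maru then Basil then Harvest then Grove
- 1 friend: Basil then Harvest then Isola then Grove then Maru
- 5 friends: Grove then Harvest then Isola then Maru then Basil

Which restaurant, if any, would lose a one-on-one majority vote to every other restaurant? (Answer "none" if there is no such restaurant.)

Pairwise majorities:
Maru vs Isola: 2+1 = 3 for Maru, 12 for Isola — Isola by 12–3.
Maru vs Harvest: Maru wins 8–7.
Maru–Basil: Maru 13–2.
Maru vs Grove: 8 to 7, Maru.
Isola vs Harvest: Isola preferred on 1+1+5 = 7 ballots; Harvest wins 8–7.
Isola vs Basil: Isola wins 12–3.
Isola vs Grove: Grove, 8–7.
Harvest vs Basil: Basil wins 8–7.
Harvest vs Grove: Harvest preferred on 2+1+5+1 = 9 ballots; Harvest wins 9–6.
Basil vs Grove: Basil preferred on 2+1+5+1 = 9 ballots; Basil wins 9–6.
No restaurant is winless: Maru beats Harvest; Isola beats Maru; Harvest beats Isola; Basil beats Harvest; Grove beats Isola. There is no Condorcet loser.

none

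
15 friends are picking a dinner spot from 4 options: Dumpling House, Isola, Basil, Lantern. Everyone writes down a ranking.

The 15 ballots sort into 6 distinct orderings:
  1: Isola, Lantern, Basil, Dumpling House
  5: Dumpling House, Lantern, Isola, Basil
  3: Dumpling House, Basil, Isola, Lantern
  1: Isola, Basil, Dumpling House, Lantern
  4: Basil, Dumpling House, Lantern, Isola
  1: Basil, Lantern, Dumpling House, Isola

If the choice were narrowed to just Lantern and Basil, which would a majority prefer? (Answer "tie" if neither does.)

Basil

Ballots ranking Lantern above Basil: 1 + 5 = 6.
Ballots ranking Basil above Lantern: 15 − 6 = 9.
Basil wins the head-to-head 9–6.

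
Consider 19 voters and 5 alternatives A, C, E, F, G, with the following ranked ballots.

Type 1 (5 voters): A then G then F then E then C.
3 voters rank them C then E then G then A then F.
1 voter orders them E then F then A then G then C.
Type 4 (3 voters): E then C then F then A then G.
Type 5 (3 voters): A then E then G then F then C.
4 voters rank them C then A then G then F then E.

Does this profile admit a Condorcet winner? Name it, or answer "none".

none

Head-to-head results (19 voters):
A vs C: C, 10–9.
A–E: A 12–7.
A–F: A 15–4.
A–G: A 16–3.
C vs E: E wins 12–7.
C vs F: C wins 10–9.
C–G: C 10–9.
E vs F: E, 10–9.
E–G: E 10–9.
F vs G: G, 15–4.
No alternative is unbeaten: A loses to C; C loses to E; E loses to A; F loses to A; G loses to A. In particular A > E > C > A is a majority cycle — no Condorcet winner exists.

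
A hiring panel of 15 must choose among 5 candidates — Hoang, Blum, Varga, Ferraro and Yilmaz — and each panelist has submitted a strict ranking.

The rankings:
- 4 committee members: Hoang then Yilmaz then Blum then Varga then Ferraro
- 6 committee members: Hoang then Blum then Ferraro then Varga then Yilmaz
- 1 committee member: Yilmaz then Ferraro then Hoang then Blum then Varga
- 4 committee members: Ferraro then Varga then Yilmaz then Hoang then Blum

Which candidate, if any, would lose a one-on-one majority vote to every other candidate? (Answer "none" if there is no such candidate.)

none

Pairwise majorities:
Hoang vs Blum: Hoang preferred on 4+6+1+4 = 15 ballots; Hoang wins 15–0.
Hoang vs Varga: Hoang wins 11–4.
Hoang–Ferraro: Hoang 10–5.
Hoang–Yilmaz: Hoang 10–5.
Blum vs Varga: Blum is ranked higher on 4+6+1 = 11 ballots, Varga on 4. Blum wins 11–4.
Blum vs Ferraro: Blum is ranked higher on 4+6 = 10 ballots, Ferraro on 5. Blum wins 10–5.
Blum vs Yilmaz: Yilmaz, 9–6.
Varga vs Ferraro: Varga is ranked higher on 4 ballots, Ferraro on 11. Ferraro wins 11–4.
Varga–Yilmaz: Varga 10–5.
Ferraro vs Yilmaz: Ferraro preferred on 6+4 = 10 ballots; Ferraro wins 10–5.
Each candidate has at least one pairwise win (Hoang beats Blum; Blum beats Varga; Varga beats Yilmaz; Ferraro beats Varga; Yilmaz beats Blum) — no Condorcet loser.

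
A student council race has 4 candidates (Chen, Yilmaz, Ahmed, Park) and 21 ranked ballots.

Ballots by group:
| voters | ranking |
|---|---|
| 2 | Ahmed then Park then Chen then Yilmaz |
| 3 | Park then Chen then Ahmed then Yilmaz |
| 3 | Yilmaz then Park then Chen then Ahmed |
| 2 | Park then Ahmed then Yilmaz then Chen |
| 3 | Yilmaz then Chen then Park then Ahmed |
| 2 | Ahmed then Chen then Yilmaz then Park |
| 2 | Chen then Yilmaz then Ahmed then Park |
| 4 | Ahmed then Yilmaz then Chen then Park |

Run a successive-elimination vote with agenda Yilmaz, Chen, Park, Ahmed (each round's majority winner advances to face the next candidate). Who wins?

Round 1: Yilmaz vs Chen — 12–9, Yilmaz advances.
Round 2: Yilmaz vs Park — 14–7, Yilmaz advances.
Round 3: Yilmaz vs Ahmed — 8–13, Ahmed advances.
Ahmed survives the agenda.

Ahmed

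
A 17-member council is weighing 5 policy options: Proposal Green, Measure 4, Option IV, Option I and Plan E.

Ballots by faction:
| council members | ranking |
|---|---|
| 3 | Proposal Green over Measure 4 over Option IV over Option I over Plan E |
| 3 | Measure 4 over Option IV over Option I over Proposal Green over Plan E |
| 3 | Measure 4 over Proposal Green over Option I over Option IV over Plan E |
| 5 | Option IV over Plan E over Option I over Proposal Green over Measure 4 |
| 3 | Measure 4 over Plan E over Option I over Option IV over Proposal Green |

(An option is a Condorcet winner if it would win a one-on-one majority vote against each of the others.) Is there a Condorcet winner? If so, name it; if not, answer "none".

Measure 4

Check each pair by majority over 17 ballots:
Proposal Green vs Measure 4: Proposal Green is ranked higher on 3+5 = 8 ballots, Measure 4 on 9. Measure 4 wins 9–8.
Proposal Green vs Option IV: 6 to 11, Option IV.
Proposal Green vs Option I: 3+3 = 6 for Proposal Green, 11 for Option I — Option I by 11–6.
Proposal Green vs Plan E: Proposal Green preferred on 3+3+3 = 9 ballots; Proposal Green wins 9–8.
Measure 4 vs Option IV: Measure 4 is ranked higher on 3+3+3+3 = 12 ballots, Option IV on 5. Measure 4 wins 12–5.
Measure 4 vs Option I: 3+3+3+3 = 12 for Measure 4, 5 for Option I — Measure 4 by 12–5.
Measure 4 vs Plan E: 3+3+3+3 = 12 for Measure 4, 5 for Plan E — Measure 4 by 12–5.
Option IV vs Option I: 3+3+5 = 11 for Option IV, 6 for Option I — Option IV by 11–6.
Option IV vs Plan E: Option IV is ranked higher on 3+3+3+5 = 14 ballots, Plan E on 3. Option IV wins 14–3.
Option I vs Plan E: Option I is ranked higher on 3+3+3 = 9 ballots, Plan E on 8. Option I wins 9–8.
Measure 4 beats each of Proposal Green, Option IV, Option I, Plan E — Measure 4 is the Condorcet winner.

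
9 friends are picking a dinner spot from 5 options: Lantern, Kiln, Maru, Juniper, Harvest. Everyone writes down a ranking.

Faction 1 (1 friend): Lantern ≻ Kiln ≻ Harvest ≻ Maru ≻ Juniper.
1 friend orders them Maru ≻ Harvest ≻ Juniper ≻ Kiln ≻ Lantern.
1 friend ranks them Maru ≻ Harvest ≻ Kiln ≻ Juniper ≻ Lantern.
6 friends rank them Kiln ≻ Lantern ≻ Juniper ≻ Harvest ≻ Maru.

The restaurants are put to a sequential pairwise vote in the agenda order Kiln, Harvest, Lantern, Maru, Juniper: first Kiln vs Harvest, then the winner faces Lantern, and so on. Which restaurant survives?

Round 1: Kiln vs Harvest — 7–2, Kiln advances.
Round 2: Kiln vs Lantern — 8–1, Kiln advances.
Round 3: Kiln vs Maru — 7–2, Kiln advances.
Round 4: Kiln vs Juniper — 8–1, Kiln advances.
Kiln survives the agenda.

Kiln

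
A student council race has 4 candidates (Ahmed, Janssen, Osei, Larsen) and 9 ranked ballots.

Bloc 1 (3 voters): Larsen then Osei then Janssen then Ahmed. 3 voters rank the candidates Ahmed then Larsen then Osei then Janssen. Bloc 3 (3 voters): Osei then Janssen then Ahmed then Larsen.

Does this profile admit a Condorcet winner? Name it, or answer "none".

Head-to-head results (9 voters):
Ahmed vs Janssen: Janssen, 6–3.
Ahmed–Osei: Osei 6–3.
Ahmed–Larsen: Ahmed 6–3.
Janssen–Osei: Osei 9–0.
Janssen vs Larsen: Larsen, 6–3.
Osei vs Larsen: Larsen, 6–3.
Each candidate drops at least one matchup (Ahmed loses to Janssen; Janssen loses to Osei; Osei loses to Larsen; Larsen loses to Ahmed); the cycle Ahmed → Larsen → Janssen → Ahmed rules out a Condorcet winner.

none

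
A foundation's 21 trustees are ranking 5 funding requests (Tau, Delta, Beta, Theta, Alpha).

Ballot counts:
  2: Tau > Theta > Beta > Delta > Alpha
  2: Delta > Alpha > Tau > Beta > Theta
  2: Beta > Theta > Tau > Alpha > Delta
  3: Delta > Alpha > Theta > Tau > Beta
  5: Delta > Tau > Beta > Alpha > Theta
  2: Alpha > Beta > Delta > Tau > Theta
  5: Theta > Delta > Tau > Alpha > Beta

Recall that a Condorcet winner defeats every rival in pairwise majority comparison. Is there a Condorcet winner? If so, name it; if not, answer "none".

Head-to-head results (21 reviewers):
Tau vs Delta: 4 to 17, Delta.
Tau–Beta: Tau 17–4.
Tau vs Theta: 11 to 10, Tau.
Tau vs Alpha: Tau is ranked higher on 2+2+5+5 = 14 ballots, Alpha on 7. Tau wins 14–7.
Delta vs Beta: Delta, 15–6.
Delta–Theta: Delta 12–9.
Delta vs Alpha: Delta preferred on 2+2+3+5+5 = 17 ballots; Delta wins 17–4.
Beta vs Theta: 2+2+5+2 = 11 for Beta, 10 for Theta — Beta by 11–10.
Beta vs Alpha: Beta is ranked higher on 2+2+5 = 9 ballots, Alpha on 12. Alpha wins 12–9.
Theta vs Alpha: Alpha wins 12–9.
Delta defeats every rival head-to-head and is the Condorcet winner.

Delta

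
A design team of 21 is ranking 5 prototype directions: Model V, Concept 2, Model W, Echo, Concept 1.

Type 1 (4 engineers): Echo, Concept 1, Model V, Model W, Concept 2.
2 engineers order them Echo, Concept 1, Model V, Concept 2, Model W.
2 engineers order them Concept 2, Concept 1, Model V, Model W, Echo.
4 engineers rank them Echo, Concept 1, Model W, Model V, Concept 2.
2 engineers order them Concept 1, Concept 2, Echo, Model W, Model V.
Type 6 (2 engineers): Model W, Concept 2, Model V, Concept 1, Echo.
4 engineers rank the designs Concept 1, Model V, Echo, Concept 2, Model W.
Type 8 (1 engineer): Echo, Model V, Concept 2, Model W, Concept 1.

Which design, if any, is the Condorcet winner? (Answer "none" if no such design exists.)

Echo

Pairwise majorities:
Model V vs Concept 2: Model V wins 15–6.
Model V vs Model W: Model V wins 13–8.
Model V vs Echo: Echo, 13–8.
Model V vs Concept 1: Concept 1, 18–3.
Concept 2–Model W: Concept 2 11–10.
Concept 2 vs Echo: Echo wins 15–6.
Concept 2 vs Concept 1: Concept 1 wins 16–5.
Model W vs Echo: Echo, 17–4.
Model W vs Concept 1: Concept 1 wins 18–3.
Echo vs Concept 1: Echo, 11–10.
Echo beats each of Model V, Concept 2, Model W, Concept 1 — Echo is the Condorcet winner.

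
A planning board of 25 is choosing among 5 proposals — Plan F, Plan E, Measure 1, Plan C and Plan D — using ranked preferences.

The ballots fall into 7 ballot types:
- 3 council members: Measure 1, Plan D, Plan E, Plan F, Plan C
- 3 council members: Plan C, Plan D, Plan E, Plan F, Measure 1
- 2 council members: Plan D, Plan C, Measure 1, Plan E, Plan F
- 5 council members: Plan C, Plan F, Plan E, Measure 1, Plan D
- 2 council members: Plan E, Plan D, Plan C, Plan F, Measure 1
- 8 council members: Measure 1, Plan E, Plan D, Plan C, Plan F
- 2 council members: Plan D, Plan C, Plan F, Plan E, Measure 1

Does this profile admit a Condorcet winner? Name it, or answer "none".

Head-to-head results (25 council members):
Plan F vs Plan E: Plan F is ranked higher on 5+2 = 7 ballots, Plan E on 18. Plan E wins 18–7.
Plan F vs Measure 1: 12 to 13, Measure 1.
Plan F vs Plan C: Plan F is ranked higher on 3 ballots, Plan C on 22. Plan C wins 22–3.
Plan F vs Plan D: Plan F is ranked higher on 5 ballots, Plan D on 20. Plan D wins 20–5.
Plan E vs Measure 1: Plan E is ranked higher on 3+5+2+2 = 12 ballots, Measure 1 on 13. Measure 1 wins 13–12.
Plan E vs Plan C: Plan E is ranked higher on 3+2+8 = 13 ballots, Plan C on 12. Plan E wins 13–12.
Plan E vs Plan D: 15 to 10, Plan E.
Measure 1 vs Plan C: 3+8 = 11 for Measure 1, 14 for Plan C — Plan C by 14–11.
Measure 1 vs Plan D: Measure 1 is ranked higher on 3+5+8 = 16 ballots, Plan D on 9. Measure 1 wins 16–9.
Plan C vs Plan D: Plan C is ranked higher on 3+5 = 8 ballots, Plan D on 17. Plan D wins 17–8.
No option is unbeaten: Plan F loses to Plan E; Plan E loses to Measure 1; Measure 1 loses to Plan C; Plan C loses to Plan E; Plan D loses to Plan E. In particular Plan E beats Plan C beats Measure 1 beats Plan E is a majority cycle — no Condorcet winner exists.

none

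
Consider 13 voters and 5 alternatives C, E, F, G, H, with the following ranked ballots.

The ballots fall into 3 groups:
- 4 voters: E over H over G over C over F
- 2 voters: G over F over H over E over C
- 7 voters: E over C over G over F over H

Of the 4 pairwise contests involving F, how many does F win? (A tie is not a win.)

F against each rival (13 voters):
F vs C: C, 11–2.
F vs E: 2 to 11, E.
F–G: G 13–0.
F vs H: F, 9–4.
F beats H; loses to C, E, G — 1 pairwise win.

1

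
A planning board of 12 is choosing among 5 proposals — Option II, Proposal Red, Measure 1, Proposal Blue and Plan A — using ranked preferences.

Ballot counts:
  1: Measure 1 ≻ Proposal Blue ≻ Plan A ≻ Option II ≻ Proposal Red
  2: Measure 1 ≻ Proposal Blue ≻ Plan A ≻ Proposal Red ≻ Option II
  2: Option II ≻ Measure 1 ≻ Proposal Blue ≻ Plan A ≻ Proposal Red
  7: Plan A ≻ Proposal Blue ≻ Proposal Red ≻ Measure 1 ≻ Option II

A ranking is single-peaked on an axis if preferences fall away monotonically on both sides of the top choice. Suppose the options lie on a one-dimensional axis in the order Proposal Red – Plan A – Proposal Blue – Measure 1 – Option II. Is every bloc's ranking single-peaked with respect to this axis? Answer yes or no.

Axis positions: Proposal Red=1, Plan A=2, Proposal Blue=3, Measure 1=4, Option II=5.
Bloc 1 (peak Measure 1 at position 4): ranking walks positions 4-3-2-5-1, expanding outward from the peak — single-peaked.
Bloc 2 (peak Measure 1 at position 4): ranking walks positions 4-3-2-1-5, expanding outward from the peak — single-peaked.
Bloc 3 (peak Option II at position 5): ranking walks positions 5-4-3-2-1, expanding outward from the peak — single-peaked.
Bloc 4 (peak Plan A at position 2): ranking walks positions 2-3-1-4-5, expanding outward from the peak — single-peaked.
Every ranking is single-peaked on this axis.

yes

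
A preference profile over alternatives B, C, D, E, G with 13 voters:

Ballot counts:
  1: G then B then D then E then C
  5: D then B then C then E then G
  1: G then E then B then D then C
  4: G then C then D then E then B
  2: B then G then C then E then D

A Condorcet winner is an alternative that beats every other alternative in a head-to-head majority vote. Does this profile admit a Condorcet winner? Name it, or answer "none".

Check each pair by majority over 13 ballots:
B vs C: 9 to 4, B.
B vs D: B is ranked higher on 1+1+2 = 4 ballots, D on 9. D wins 9–4.
B vs E: B, 8–5.
B vs G: 5+2 = 7 for B, 6 for G — B by 7–6.
C–D: D 7–6.
C vs E: C, 11–2.
C–G: G 8–5.
D–E: D 10–3.
D vs G: G wins 8–5.
E–G: G 8–5.
No alternative is unbeaten: B loses to D; C loses to B; D loses to G; E loses to B; G loses to B. In particular B > G > D > B is a majority cycle — no Condorcet winner exists.

none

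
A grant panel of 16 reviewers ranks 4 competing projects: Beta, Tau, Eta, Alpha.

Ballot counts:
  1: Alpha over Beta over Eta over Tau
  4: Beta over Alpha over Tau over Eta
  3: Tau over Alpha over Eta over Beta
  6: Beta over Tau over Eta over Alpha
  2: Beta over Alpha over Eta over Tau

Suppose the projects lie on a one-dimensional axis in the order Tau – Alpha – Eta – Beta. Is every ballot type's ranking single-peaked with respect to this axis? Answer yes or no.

no

Axis positions: Tau=1, Alpha=2, Eta=3, Beta=4.
Ballot type 1: ranking walks positions 2-4-3-1; Beta is ranked above Eta even though Eta lies between Beta and the peak Alpha on the axis — preferences dip and rise again. Not single-peaked.
Ballot type 2: ranking walks positions 4-2-1-3; Alpha is ranked above Eta even though Eta lies between Alpha and the peak Beta on the axis — preferences dip and rise again. Not single-peaked.
Ballot type 3 (peak Tau at position 1): ranking walks positions 1-2-3-4, expanding outward from the peak — single-peaked.
Ballot type 4: ranking walks positions 4-1-3-2; Tau is ranked above Eta even though Eta lies between Tau and the peak Beta on the axis — preferences dip and rise again. Not single-peaked.
Ballot type 5: ranking walks positions 4-2-3-1; Alpha is ranked above Eta even though Eta lies between Alpha and the peak Beta on the axis — preferences dip and rise again. Not single-peaked.
Ballot type 1 violates single-peakedness, so the profile is not single-peaked on this axis.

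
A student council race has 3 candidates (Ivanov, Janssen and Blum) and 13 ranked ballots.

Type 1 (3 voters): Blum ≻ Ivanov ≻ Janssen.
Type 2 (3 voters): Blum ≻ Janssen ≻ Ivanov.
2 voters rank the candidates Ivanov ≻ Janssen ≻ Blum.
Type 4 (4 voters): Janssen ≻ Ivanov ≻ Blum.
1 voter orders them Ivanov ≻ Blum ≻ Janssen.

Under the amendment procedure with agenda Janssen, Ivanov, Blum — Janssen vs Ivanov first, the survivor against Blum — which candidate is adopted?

Blum

Round 1: Janssen vs Ivanov — 7–6, Janssen advances.
Round 2: Janssen vs Blum — 6–7, Blum advances.
Blum survives the agenda.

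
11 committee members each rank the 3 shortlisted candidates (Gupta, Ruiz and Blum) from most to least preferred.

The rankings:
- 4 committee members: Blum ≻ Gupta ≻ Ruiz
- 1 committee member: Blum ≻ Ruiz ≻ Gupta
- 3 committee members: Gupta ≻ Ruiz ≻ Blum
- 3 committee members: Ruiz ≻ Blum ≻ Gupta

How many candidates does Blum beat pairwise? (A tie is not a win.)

1

Blum against each rival (11 committee members):
Blum vs Gupta: Blum is ranked higher on 4+1+3 = 8 ballots, Gupta on 3. Blum wins 8–3.
Blum vs Ruiz: Blum preferred on 4+1 = 5 ballots; Ruiz wins 6–5.
Blum beats Gupta; loses to Ruiz — 1 pairwise win.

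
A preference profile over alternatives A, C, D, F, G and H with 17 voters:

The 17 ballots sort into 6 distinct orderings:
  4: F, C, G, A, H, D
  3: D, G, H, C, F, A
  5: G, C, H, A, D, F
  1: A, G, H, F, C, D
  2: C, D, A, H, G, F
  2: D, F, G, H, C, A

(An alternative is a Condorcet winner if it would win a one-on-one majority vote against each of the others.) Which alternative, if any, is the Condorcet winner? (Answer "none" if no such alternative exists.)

G

Pairwise majorities:
A vs C: C wins 16–1.
A–D: A 10–7.
A vs F: 5+1+2 = 8 for A, 9 for F — F by 9–8.
A vs G: 3 to 14, G.
A vs H: 4+1+2 = 7 for A, 10 for H — H by 10–7.
C vs D: C preferred on 4+5+1+2 = 12 ballots; C wins 12–5.
C vs F: 3+5+2 = 10 for C, 7 for F — C by 10–7.
C vs G: G wins 11–6.
C vs H: C, 11–6.
D vs F: 3+5+2+2 = 12 for D, 5 for F — D by 12–5.
D–G: G 10–7.
D vs H: D preferred on 3+2+2 = 7 ballots; H wins 10–7.
F–G: G 11–6.
F vs H: F is ranked higher on 4+2 = 6 ballots, H on 11. H wins 11–6.
G vs H: 15 to 2, G.
G beats each of A, C, D, F, H — G is the Condorcet winner.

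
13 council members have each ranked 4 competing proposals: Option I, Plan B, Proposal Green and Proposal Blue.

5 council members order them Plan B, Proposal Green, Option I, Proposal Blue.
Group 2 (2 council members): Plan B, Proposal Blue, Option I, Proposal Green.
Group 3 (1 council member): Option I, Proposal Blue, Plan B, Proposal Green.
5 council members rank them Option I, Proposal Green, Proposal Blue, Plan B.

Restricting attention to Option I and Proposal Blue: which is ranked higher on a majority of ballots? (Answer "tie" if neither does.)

Option I

Ballots ranking Option I above Proposal Blue: 5 + 1 + 5 = 11.
Ballots ranking Proposal Blue above Option I: 13 − 11 = 2.
Option I wins the head-to-head 11–2.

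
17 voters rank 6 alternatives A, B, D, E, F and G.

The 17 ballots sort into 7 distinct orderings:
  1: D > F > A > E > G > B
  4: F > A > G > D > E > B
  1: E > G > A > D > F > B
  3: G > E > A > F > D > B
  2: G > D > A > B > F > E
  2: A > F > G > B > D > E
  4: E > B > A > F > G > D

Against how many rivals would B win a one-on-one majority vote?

0

B against each rival (17 voters):
B vs A: 4 to 13, A.
B–D: D 11–6.
B vs E: E, 13–4.
B vs F: 6 to 11, F.
B vs G: B preferred on 4 ballots; G wins 13–4.
B beats no one; loses to A, D, E, F, G — 0 pairwise wins.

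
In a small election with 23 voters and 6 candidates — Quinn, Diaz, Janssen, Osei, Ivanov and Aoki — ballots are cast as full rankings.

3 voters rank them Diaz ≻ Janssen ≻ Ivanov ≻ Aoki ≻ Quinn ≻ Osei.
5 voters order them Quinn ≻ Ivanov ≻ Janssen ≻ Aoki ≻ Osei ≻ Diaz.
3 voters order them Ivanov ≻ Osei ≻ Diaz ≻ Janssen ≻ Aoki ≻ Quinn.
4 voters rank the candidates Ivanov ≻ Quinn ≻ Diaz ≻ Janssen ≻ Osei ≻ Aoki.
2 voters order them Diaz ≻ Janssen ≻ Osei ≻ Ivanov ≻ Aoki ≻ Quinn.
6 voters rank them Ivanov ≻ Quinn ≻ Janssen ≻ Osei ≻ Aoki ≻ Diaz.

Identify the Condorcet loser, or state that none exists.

Pairwise majorities:
Quinn vs Diaz: 5+4+6 = 15 for Quinn, 8 for Diaz — Quinn by 15–8.
Quinn vs Janssen: Quinn wins 15–8.
Quinn–Osei: Quinn 18–5.
Quinn vs Ivanov: Ivanov, 18–5.
Quinn vs Aoki: 5+4+6 = 15 for Quinn, 8 for Aoki — Quinn by 15–8.
Diaz vs Janssen: 3+3+4+2 = 12 for Diaz, 11 for Janssen — Diaz by 12–11.
Diaz vs Osei: Osei, 14–9.
Diaz vs Ivanov: Ivanov, 18–5.
Diaz–Aoki: Diaz 12–11.
Janssen vs Osei: 3+5+4+2+6 = 20 for Janssen, 3 for Osei — Janssen by 20–3.
Janssen vs Ivanov: Janssen is ranked higher on 3+2 = 5 ballots, Ivanov on 18. Ivanov wins 18–5.
Janssen vs Aoki: 23 to 0, Janssen.
Osei vs Ivanov: Ivanov, 21–2.
Osei vs Aoki: 15 to 8, Osei.
Ivanov vs Aoki: 3+5+3+4+2+6 = 23 for Ivanov, 0 for Aoki — Ivanov by 23–0.
Only Aoki has no wins; Aoki is the Condorcet loser.

Aoki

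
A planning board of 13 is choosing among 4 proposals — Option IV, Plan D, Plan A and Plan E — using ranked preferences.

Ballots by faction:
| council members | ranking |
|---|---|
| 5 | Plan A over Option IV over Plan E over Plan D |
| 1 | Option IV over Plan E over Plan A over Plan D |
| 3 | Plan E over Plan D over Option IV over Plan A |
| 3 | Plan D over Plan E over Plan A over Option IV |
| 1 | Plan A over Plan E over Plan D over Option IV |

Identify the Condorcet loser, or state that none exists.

Option IV

Pairwise majorities:
Option IV vs Plan D: 6 to 7, Plan D.
Option IV vs Plan A: Option IV is ranked higher on 1+3 = 4 ballots, Plan A on 9. Plan A wins 9–4.
Option IV vs Plan E: 6 to 7, Plan E.
Plan D vs Plan A: Plan D is ranked higher on 3+3 = 6 ballots, Plan A on 7. Plan A wins 7–6.
Plan D vs Plan E: 3 for Plan D, 10 for Plan E — Plan E by 10–3.
Plan A vs Plan E: 6 to 7, Plan E.
Option IV loses to every other option — it is the Condorcet loser.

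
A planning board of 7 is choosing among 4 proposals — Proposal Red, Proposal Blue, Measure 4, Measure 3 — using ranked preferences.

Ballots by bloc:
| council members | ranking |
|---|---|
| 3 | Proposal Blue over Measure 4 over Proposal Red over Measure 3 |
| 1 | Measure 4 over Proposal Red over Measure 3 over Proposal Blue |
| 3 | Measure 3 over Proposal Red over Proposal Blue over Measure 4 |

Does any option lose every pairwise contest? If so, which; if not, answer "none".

none

Head-to-head results (7 council members):
Proposal Red vs Proposal Blue: Proposal Red wins 4–3.
Proposal Red vs Measure 4: Measure 4, 4–3.
Proposal Red vs Measure 3: 4 to 3, Proposal Red.
Proposal Blue vs Measure 4: Proposal Blue, 6–1.
Proposal Blue vs Measure 3: Measure 3, 4–3.
Measure 4 vs Measure 3: Measure 4, 4–3.
No option is winless: Proposal Red beats Proposal Blue; Proposal Blue beats Measure 4; Measure 4 beats Proposal Red; Measure 3 beats Proposal Blue. There is no Condorcet loser.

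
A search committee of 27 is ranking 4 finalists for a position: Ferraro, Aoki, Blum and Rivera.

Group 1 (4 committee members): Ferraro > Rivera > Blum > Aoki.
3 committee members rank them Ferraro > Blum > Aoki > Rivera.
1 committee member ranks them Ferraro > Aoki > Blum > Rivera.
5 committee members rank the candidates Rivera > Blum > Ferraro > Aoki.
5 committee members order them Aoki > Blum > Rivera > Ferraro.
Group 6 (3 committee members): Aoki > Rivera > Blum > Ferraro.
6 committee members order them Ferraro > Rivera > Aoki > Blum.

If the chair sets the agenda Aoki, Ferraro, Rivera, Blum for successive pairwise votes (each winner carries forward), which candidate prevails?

Ferraro

Round 1: Aoki vs Ferraro — 8–19, Ferraro advances.
Round 2: Ferraro vs Rivera — 14–13, Ferraro advances.
Round 3: Ferraro vs Blum — 14–13, Ferraro advances.
The agenda winner is Ferraro.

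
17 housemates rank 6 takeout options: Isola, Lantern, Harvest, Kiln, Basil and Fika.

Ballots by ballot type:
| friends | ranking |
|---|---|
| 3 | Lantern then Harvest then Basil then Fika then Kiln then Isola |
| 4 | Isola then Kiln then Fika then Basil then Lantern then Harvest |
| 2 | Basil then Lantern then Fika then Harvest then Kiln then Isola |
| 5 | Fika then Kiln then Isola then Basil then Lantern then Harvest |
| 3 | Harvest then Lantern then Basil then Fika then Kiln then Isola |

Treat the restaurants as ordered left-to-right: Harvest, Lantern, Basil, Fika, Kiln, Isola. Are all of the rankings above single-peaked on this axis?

Axis positions: Harvest=1, Lantern=2, Basil=3, Fika=4, Kiln=5, Isola=6.
Ballot type 1 (peak Lantern at position 2): ranking walks positions 2-1-3-4-5-6, expanding outward from the peak — single-peaked.
Ballot type 2 (peak Isola at position 6): ranking walks positions 6-5-4-3-2-1, expanding outward from the peak — single-peaked.
Ballot type 3 (peak Basil at position 3): ranking walks positions 3-2-4-1-5-6, expanding outward from the peak — single-peaked.
Ballot type 4 (peak Fika at position 4): ranking walks positions 4-5-6-3-2-1, expanding outward from the peak — single-peaked.
Ballot type 5 (peak Harvest at position 1): ranking walks positions 1-2-3-4-5-6, expanding outward from the peak — single-peaked.
Every ranking is single-peaked on this axis.

yes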